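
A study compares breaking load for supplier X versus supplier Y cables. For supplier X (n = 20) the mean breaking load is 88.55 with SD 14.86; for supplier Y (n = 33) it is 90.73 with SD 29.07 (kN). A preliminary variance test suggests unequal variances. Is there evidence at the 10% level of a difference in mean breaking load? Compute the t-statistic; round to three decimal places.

-0.360

Let group 1 = supplier X, group 2 = supplier Y. H0: μ_1 = μ_2; H1: μ_1 ≠ μ_2 (Welch's two-sample t-test, two-sided).
t = (x̄_1 − x̄_2)/√(s_1²/n_1 + s_2²/n_2) = (88.55 − 90.73)/√(14.86²/20 + 29.07²/33) = -0.360
Welch–Satterthwaite df ≈ 49.91
Two-sided p-value ≈ 0.720
Since p ≈ 0.720 > α = 0.1, fail to reject H0; the evidence is not statistically significant.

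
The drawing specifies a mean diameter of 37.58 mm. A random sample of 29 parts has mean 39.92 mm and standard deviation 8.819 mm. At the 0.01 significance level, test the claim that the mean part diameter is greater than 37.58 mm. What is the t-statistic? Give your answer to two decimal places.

H0: μ = 37.58; H1: μ > 37.58 (one-sample t-test, right-tailed).
t = (x̄ − μ₀)/(s/√n) = (39.92 − 37.58)/(8.819/√29) = 1.43
df = n − 1 = 28
p-value = P(T ≥ 1.43) ≈ 0.082
Since p ≈ 0.082 > α = 0.01, fail to reject H0; the evidence is not statistically significant.

1.43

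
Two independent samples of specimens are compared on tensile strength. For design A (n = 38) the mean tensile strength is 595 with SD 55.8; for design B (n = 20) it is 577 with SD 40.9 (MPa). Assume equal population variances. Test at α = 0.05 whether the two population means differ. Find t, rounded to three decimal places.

Let group 1 = design A, group 2 = design B. H0: μ_1 = μ_2; H1: μ_1 ≠ μ_2 (two-sample pooled-variance t-test, two-sided).
s_p² = [(38−1)·55.8² + (20−1)·40.9²]/(38+20−2) = 2624.79
t = (595 − 577)/√[2624.79·(1/38 + 1/20)] = 1.272
df = n₁ + n₂ − 2 = 56
Two-sided p-value ≈ 0.2087
Since p ≈ 0.2087 > α = 0.05, fail to reject H0; the evidence is not statistically significant.

1.272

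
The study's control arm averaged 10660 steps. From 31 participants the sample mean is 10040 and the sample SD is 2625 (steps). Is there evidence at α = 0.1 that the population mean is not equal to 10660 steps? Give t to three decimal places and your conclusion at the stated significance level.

H0: μ = 10660; H1: μ ≠ 10660 (one-sample t-test, two-sided).
t = (x̄ − μ₀)/(s/√n) = (10040 − 10660)/(2625/√31) = -1.315
df = n − 1 = 30
Two-sided p-value ≈ 0.198
Since p ≈ 0.198 > α = 0.1, fail to reject H0; the data do not provide sufficient evidence against H0.

t = -1.315; fail to reject H0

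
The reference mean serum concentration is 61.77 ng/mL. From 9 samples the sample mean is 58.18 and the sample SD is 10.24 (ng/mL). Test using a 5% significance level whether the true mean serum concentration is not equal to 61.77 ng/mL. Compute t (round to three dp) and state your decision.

H0: μ = 61.77; H1: μ ≠ 61.77 (one-sample t-test, two-sided).
t = (x̄ − μ₀)/(s/√n) = (58.18 − 61.77)/(10.24/√9) = -1.052
df = n − 1 = 8
Two-sided p-value ≈ 0.3236
Since p ≈ 0.3236 > α = 0.05, fail to reject H0; the evidence is not statistically significant.

t = -1.052; fail to reject H0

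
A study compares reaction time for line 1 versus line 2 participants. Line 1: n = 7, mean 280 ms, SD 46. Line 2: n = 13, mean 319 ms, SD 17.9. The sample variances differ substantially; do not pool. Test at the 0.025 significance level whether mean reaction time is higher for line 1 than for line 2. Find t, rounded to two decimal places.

-2.16

Let group 1 = line 1, group 2 = line 2. H0: μ_1 = μ_2; H1: μ_1 > μ_2 (Welch's two-sample t-test, right-tailed).
t = (x̄_1 − x̄_2)/√(s_1²/n_1 + s_2²/n_2) = (280 − 319)/√(46²/7 + 17.9²/13) = -2.16
Welch–Satterthwaite df ≈ 7.00
p-value = P(T ≥ -2.16) ≈ 0.9660
Since p ≈ 0.9660 > α = 0.025, fail to reject H0; the data do not provide sufficient evidence against H0.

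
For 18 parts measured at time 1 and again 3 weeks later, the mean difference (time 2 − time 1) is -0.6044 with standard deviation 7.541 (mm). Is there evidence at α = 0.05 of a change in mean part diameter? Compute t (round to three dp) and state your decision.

H0: μ_d = 0; H1: μ_d ≠ 0 (paired t-test on the differences, two-sided).
t = d̄/(s_d/√n) = -0.6044/(7.541/√18) = -0.340
df = n − 1 = 17
Two-sided p-value ≈ 0.738
Since p ≈ 0.738 > α = 0.05, fail to reject H0; the data do not provide sufficient evidence against H0.

t = -0.340; fail to reject H0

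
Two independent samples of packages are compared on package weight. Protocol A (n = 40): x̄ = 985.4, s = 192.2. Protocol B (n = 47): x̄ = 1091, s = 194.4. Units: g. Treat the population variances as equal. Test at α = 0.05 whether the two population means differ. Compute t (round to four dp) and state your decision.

t = -2.5383; reject H0

Let group 1 = protocol A, group 2 = protocol B. H0: μ_1 = μ_2; H1: μ_1 ≠ μ_2 (two-sample pooled-variance t-test, two-sided).
s_p² = [(40−1)·192.2² + (47−1)·194.4²]/(40+47−2) = 37401.1
t = (985.4 − 1091)/√[37401.1·(1/40 + 1/47)] = -2.5383
df = n₁ + n₂ − 2 = 85
Two-sided p-value ≈ 0.0130
Since p ≈ 0.0130 < α = 0.05, reject H0; the evidence is statistically significant.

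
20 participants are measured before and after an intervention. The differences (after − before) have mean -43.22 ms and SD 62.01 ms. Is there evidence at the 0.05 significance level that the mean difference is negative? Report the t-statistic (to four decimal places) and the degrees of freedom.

H0: μ_d = 0; H1: μ_d < 0 (paired t-test on the differences, left-tailed).
t = d̄/(s_d/√n) = -43.22/(62.01/√20) = -3.1170
df = n − 1 = 19
p-value = P(T ≤ -3.1170) ≈ 0.0028
Since p ≈ 0.0028 < α = 0.05, reject H0; the evidence is statistically significant.

t = -3.1170, df = 19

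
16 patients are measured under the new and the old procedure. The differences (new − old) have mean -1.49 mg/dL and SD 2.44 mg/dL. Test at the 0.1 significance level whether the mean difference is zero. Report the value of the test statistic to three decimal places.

H0: μ_d = 0; H1: μ_d ≠ 0 (paired t-test on the differences, two-sided).
t = d̄/(s_d/√n) = -1.49/(2.44/√16) = -2.443
df = n − 1 = 15
Two-sided p-value ≈ 0.027
Since p ≈ 0.027 < α = 0.1, reject H0; the data support H1.

-2.443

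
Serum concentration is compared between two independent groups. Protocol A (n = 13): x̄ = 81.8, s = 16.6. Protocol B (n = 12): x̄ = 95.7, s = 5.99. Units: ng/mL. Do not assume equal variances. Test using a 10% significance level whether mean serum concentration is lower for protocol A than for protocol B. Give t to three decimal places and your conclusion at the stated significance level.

Let group 1 = protocol A, group 2 = protocol B. H0: μ_1 = μ_2; H1: μ_1 < μ_2 (Welch's two-sample t-test, left-tailed).
t = (x̄_1 − x̄_2)/√(s_1²/n_1 + s_2²/n_2) = (81.8 − 95.7)/√(16.6²/13 + 5.99²/12) = -2.826
Welch–Satterthwaite df ≈ 15.29
p-value = P(T ≤ -2.826) ≈ 0.006
Since p ≈ 0.006 < α = 0.1, reject H0; the evidence is statistically significant.

t = -2.826; reject H0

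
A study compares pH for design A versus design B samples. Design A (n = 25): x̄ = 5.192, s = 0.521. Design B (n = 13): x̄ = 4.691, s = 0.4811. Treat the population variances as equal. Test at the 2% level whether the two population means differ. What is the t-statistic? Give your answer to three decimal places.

2.884

Let group 1 = design A, group 2 = design B. H0: μ_1 = μ_2; H1: μ_1 ≠ μ_2 (two-sample pooled-variance t-test, two-sided).
s_p² = [(25−1)·0.521² + (13−1)·0.4811²]/(25+13−2) = 0.258113
t = (5.192 − 4.691)/√[0.258113·(1/25 + 1/13)] = 2.884
df = n₁ + n₂ − 2 = 36
Two-sided p-value ≈ 0.0066
Since p ≈ 0.0066 < α = 0.02, reject H0; the evidence is statistically significant.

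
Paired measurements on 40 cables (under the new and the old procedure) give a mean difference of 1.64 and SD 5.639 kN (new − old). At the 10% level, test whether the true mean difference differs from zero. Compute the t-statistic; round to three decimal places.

H0: μ_d = 0; H1: μ_d ≠ 0 (paired t-test on the differences, two-sided).
t = d̄/(s_d/√n) = 1.64/(5.639/√40) = 1.839
df = n − 1 = 39
Two-sided p-value ≈ 0.0735
Since p ≈ 0.0735 < α = 0.1, reject H0; the evidence is statistically significant.

1.839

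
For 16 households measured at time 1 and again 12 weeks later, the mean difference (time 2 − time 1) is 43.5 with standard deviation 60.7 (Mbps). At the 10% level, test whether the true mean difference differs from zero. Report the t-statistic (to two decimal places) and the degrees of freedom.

H0: μ_d = 0; H1: μ_d ≠ 0 (paired t-test on the differences, two-sided).
t = d̄/(s_d/√n) = 43.5/(60.7/√16) = 2.87
df = n − 1 = 15
Two-sided p-value ≈ 0.012
Since p ≈ 0.012 < α = 0.1, reject H0; the evidence is statistically significant.

t = 2.87, df = 15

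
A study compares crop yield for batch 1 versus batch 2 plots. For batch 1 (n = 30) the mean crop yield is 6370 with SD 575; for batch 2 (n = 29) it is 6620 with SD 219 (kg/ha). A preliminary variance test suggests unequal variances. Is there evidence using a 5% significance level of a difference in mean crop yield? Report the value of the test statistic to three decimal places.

Let group 1 = batch 1, group 2 = batch 2. H0: μ_1 = μ_2; H1: μ_1 ≠ μ_2 (Welch's two-sample t-test, two-sided).
t = (x̄_1 − x̄_2)/√(s_1²/n_1 + s_2²/n_2) = (6370 − 6620)/√(575²/30 + 219²/29) = -2.221
Welch–Satterthwaite df ≈ 37.48
Two-sided p-value ≈ 0.033
Since p ≈ 0.033 < α = 0.05, reject H0; the data support H1.

-2.221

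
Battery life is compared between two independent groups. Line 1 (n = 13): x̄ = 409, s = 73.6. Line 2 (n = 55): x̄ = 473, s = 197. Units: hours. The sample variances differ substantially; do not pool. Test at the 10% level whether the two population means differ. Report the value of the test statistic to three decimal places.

-1.910

Let group 1 = line 1, group 2 = line 2. H0: μ_1 = μ_2; H1: μ_1 ≠ μ_2 (Welch's two-sample t-test, two-sided).
t = (x̄_1 − x̄_2)/√(s_1²/n_1 + s_2²/n_2) = (409 − 473)/√(73.6²/13 + 197²/55) = -1.910
Welch–Satterthwaite df ≈ 53.17
Two-sided p-value ≈ 0.061
Since p ≈ 0.061 < α = 0.1, reject H0; the evidence is statistically significant.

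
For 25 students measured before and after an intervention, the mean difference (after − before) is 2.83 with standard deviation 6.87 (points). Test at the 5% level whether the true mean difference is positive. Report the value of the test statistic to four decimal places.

2.0597

H0: μ_d = 0; H1: μ_d > 0 (paired t-test on the differences, right-tailed).
t = d̄/(s_d/√n) = 2.83/(6.87/√25) = 2.0597
df = n − 1 = 24
p-value = P(T ≥ 2.0597) ≈ 0.0252
Since p ≈ 0.0252 < α = 0.05, reject H0; the data support H1.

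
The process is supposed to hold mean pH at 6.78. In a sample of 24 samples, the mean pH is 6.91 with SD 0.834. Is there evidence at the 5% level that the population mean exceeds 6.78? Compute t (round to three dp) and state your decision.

t = 0.764; fail to reject H0

H0: μ = 6.78; H1: μ > 6.78 (one-sample t-test, right-tailed).
t = (x̄ − μ₀)/(s/√n) = (6.91 − 6.78)/(0.834/√24) = 0.764
df = n − 1 = 23
p-value = P(T ≥ 0.764) ≈ 0.226
Since p ≈ 0.226 > α = 0.05, fail to reject H0; the data do not provide sufficient evidence against H0.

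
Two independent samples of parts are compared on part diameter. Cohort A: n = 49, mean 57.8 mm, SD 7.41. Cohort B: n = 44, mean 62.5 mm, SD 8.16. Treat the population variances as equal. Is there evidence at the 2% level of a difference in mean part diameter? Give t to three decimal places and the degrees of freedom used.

Let group 1 = cohort A, group 2 = cohort B. H0: μ_1 = μ_2; H1: μ_1 ≠ μ_2 (two-sample pooled-variance t-test, two-sided).
s_p² = [(49−1)·7.41² + (44−1)·8.16²]/(49+44−2) = 60.426
t = (57.8 − 62.5)/√[60.426·(1/49 + 1/44)] = -2.911
df = n₁ + n₂ − 2 = 91
Two-sided p-value ≈ 0.0045
Since p ≈ 0.0045 < α = 0.02, reject H0; the evidence is statistically significant.

t = -2.911, df = 91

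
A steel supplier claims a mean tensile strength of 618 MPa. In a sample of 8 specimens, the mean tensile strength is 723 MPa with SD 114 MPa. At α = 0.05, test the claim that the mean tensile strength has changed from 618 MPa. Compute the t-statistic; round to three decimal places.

2.605

H0: μ = 618; H1: μ ≠ 618 (one-sample t-test, two-sided).
t = (x̄ − μ₀)/(s/√n) = (723 − 618)/(114/√8) = 2.605
df = n − 1 = 7
Two-sided p-value ≈ 0.035
Since p ≈ 0.035 < α = 0.05, reject H0; the data support H1.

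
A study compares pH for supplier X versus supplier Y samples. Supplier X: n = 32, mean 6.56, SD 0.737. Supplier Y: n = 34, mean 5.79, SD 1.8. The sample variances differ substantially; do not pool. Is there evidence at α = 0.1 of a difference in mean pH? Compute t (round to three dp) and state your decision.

Let group 1 = supplier X, group 2 = supplier Y. H0: μ_1 = μ_2; H1: μ_1 ≠ μ_2 (Welch's two-sample t-test, two-sided).
t = (x̄_1 − x̄_2)/√(s_1²/n_1 + s_2²/n_2) = (6.56 − 5.79)/√(0.737²/32 + 1.8²/34) = 2.298
Welch–Satterthwaite df ≈ 44.31
Two-sided p-value ≈ 0.0263
Since p ≈ 0.0263 < α = 0.1, reject H0; the evidence is statistically significant.

t = 2.298; reject H0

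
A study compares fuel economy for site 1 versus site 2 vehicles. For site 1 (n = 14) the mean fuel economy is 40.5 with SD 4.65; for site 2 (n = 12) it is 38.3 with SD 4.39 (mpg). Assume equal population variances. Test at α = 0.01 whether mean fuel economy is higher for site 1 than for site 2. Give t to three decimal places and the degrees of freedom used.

t = 1.234, df = 24

Let group 1 = site 1, group 2 = site 2. H0: μ_1 = μ_2; H1: μ_1 > μ_2 (two-sample pooled-variance t-test, right-tailed).
s_p² = [(14−1)·4.65² + (12−1)·4.39²]/(14+12−2) = 20.5452
t = (40.5 − 38.3)/√[20.5452·(1/14 + 1/12)] = 1.234
df = n₁ + n₂ − 2 = 24
p-value = P(T ≥ 1.234) ≈ 0.115
Since p ≈ 0.115 > α = 0.01, fail to reject H0; the evidence is not statistically significant.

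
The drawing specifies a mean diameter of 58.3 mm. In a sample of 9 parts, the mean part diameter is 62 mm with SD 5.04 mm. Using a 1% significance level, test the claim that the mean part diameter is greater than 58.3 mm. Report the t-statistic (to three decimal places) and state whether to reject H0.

t = 2.202; fail to reject H0

H0: μ = 58.3; H1: μ > 58.3 (one-sample t-test, right-tailed).
t = (x̄ − μ₀)/(s/√n) = (62 − 58.3)/(5.04/√9) = 2.202
df = n − 1 = 8
p-value = P(T ≥ 2.202) ≈ 0.0294
Since p ≈ 0.0294 > α = 0.01, fail to reject H0; the evidence is not statistically significant.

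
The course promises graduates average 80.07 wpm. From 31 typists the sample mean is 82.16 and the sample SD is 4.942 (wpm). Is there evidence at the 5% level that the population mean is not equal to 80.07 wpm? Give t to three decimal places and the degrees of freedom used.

t = 2.355, df = 30

H0: μ = 80.07; H1: μ ≠ 80.07 (one-sample t-test, two-sided).
t = (x̄ − μ₀)/(s/√n) = (82.16 − 80.07)/(4.942/√31) = 2.355
df = n − 1 = 30
Two-sided p-value ≈ 0.0253
Since p ≈ 0.0253 < α = 0.05, reject H0; the data support H1.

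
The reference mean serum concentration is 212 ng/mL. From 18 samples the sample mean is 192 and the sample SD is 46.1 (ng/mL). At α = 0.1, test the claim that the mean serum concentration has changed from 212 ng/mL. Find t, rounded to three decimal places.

H0: μ = 212; H1: μ ≠ 212 (one-sample t-test, two-sided).
t = (x̄ − μ₀)/(s/√n) = (192 − 212)/(46.1/√18) = -1.841
df = n − 1 = 17
Two-sided p-value ≈ 0.083
Since p ≈ 0.083 < α = 0.1, reject H0; the data support H1.

-1.841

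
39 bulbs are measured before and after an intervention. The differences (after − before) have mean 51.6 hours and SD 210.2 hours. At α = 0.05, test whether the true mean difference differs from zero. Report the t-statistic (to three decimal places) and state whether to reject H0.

t = 1.533; fail to reject H0

H0: μ_d = 0; H1: μ_d ≠ 0 (paired t-test on the differences, two-sided).
t = d̄/(s_d/√n) = 51.6/(210.2/√39) = 1.533
df = n − 1 = 38
Two-sided p-value ≈ 0.134
Since p ≈ 0.134 > α = 0.05, fail to reject H0; the evidence is not statistically significant.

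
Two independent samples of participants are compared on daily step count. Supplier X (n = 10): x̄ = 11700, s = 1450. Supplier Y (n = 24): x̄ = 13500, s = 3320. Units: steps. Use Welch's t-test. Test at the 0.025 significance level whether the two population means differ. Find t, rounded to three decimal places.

-2.200

Let group 1 = supplier X, group 2 = supplier Y. H0: μ_1 = μ_2; H1: μ_1 ≠ μ_2 (Welch's two-sample t-test, two-sided).
t = (x̄_1 − x̄_2)/√(s_1²/n_1 + s_2²/n_2) = (11700 − 13500)/√(1450²/10 + 3320²/24) = -2.200
Welch–Satterthwaite df ≈ 31.83
Two-sided p-value ≈ 0.0352
Since p ≈ 0.0352 > α = 0.025, fail to reject H0; the data do not provide sufficient evidence against H0.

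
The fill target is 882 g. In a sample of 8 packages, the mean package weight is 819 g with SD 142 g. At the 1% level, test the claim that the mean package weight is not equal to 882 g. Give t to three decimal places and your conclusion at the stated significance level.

t = -1.255; fail to reject H0

H0: μ = 882; H1: μ ≠ 882 (one-sample t-test, two-sided).
t = (x̄ − μ₀)/(s/√n) = (819 − 882)/(142/√8) = -1.255
df = n − 1 = 7
Two-sided p-value ≈ 0.2498
Since p ≈ 0.2498 > α = 0.01, fail to reject H0; the evidence is not statistically significant.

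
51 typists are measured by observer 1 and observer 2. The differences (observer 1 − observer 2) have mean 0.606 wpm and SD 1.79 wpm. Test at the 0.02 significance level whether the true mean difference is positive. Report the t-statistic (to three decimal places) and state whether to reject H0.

H0: μ_d = 0; H1: μ_d > 0 (paired t-test on the differences, right-tailed).
t = d̄/(s_d/√n) = 0.606/(1.79/√51) = 2.418
df = n − 1 = 50
p-value = P(T ≥ 2.418) ≈ 0.0097
Since p ≈ 0.0097 < α = 0.02, reject H0; the data support H1.

t = 2.418; reject H0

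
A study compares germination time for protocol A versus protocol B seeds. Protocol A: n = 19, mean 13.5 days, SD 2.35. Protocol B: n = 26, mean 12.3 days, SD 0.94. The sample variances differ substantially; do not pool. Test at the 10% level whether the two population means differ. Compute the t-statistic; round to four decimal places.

2.1061

Let group 1 = protocol A, group 2 = protocol B. H0: μ_1 = μ_2; H1: μ_1 ≠ μ_2 (Welch's two-sample t-test, two-sided).
t = (x̄_1 − x̄_2)/√(s_1²/n_1 + s_2²/n_2) = (13.5 − 12.3)/√(2.35²/19 + 0.94²/26) = 2.1061
Welch–Satterthwaite df ≈ 22.24
Two-sided p-value ≈ 0.0467
Since p ≈ 0.0467 < α = 0.1, reject H0; the data support H1.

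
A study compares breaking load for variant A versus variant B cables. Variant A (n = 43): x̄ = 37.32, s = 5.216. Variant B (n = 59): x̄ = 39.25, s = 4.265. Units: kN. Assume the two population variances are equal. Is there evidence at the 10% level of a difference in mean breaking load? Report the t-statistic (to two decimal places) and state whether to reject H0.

t = -2.05; reject H0

Let group 1 = variant A, group 2 = variant B. H0: μ_1 = μ_2; H1: μ_1 ≠ μ_2 (two-sample pooled-variance t-test, two-sided).
s_p² = [(43−1)·5.216² + (59−1)·4.265²]/(43+59−2) = 21.9771
t = (37.32 − 39.25)/√[21.9771·(1/43 + 1/59)] = -2.05
df = n₁ + n₂ − 2 = 100
Two-sided p-value ≈ 0.0427
Since p ≈ 0.0427 < α = 0.1, reject H0; the data support H1.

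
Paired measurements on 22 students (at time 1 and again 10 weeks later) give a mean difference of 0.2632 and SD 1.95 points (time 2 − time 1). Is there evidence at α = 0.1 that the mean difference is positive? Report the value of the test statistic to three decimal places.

H0: μ_d = 0; H1: μ_d > 0 (paired t-test on the differences, right-tailed).
t = d̄/(s_d/√n) = 0.2632/(1.95/√22) = 0.633
df = n − 1 = 21
p-value = P(T ≥ 0.633) ≈ 0.267
Since p ≈ 0.267 > α = 0.1, fail to reject H0; the data do not provide sufficient evidence against H0.

0.633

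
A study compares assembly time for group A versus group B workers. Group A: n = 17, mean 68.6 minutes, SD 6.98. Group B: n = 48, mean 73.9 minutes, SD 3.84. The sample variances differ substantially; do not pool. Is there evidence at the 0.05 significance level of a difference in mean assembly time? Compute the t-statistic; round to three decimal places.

-2.975

Let group 1 = group A, group 2 = group B. H0: μ_1 = μ_2; H1: μ_1 ≠ μ_2 (Welch's two-sample t-test, two-sided).
t = (x̄_1 − x̄_2)/√(s_1²/n_1 + s_2²/n_2) = (68.6 − 73.9)/√(6.98²/17 + 3.84²/48) = -2.975
Welch–Satterthwaite df ≈ 19.54
Two-sided p-value ≈ 0.0076
Since p ≈ 0.0076 < α = 0.05, reject H0; the evidence is statistically significant.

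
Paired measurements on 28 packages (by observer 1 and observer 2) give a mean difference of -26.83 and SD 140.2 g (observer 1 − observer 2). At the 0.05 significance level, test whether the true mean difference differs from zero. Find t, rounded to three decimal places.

-1.013

H0: μ_d = 0; H1: μ_d ≠ 0 (paired t-test on the differences, two-sided).
t = d̄/(s_d/√n) = -26.83/(140.2/√28) = -1.013
df = n − 1 = 27
Two-sided p-value ≈ 0.320
Since p ≈ 0.320 > α = 0.05, fail to reject H0; the data do not provide sufficient evidence against H0.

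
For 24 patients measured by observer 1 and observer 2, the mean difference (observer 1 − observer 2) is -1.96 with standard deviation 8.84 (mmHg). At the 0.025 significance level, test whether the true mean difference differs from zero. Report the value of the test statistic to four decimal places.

H0: μ_d = 0; H1: μ_d ≠ 0 (paired t-test on the differences, two-sided).
t = d̄/(s_d/√n) = -1.96/(8.84/√24) = -1.0862
df = n − 1 = 23
Two-sided p-value ≈ 0.289
Since p ≈ 0.289 > α = 0.025, fail to reject H0; the data do not provide sufficient evidence against H0.

-1.0862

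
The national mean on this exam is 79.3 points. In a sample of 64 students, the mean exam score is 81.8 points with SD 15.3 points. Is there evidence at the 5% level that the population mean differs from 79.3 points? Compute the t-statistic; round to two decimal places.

1.31

H0: μ = 79.3; H1: μ ≠ 79.3 (one-sample t-test, two-sided).
t = (x̄ − μ₀)/(s/√n) = (81.8 − 79.3)/(15.3/√64) = 1.31
df = n − 1 = 63
Two-sided p-value ≈ 0.1959
Since p ≈ 0.1959 > α = 0.05, fail to reject H0; the data do not provide sufficient evidence against H0.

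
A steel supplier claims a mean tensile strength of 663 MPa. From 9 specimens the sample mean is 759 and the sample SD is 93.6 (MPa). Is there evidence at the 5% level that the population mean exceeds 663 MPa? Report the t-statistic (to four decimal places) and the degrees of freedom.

t = 3.0769, df = 8

H0: μ = 663; H1: μ > 663 (one-sample t-test, right-tailed).
t = (x̄ − μ₀)/(s/√n) = (759 − 663)/(93.6/√9) = 3.0769
df = n − 1 = 8
p-value = P(T ≥ 3.0769) ≈ 0.0076
Since p ≈ 0.0076 < α = 0.05, reject H0; the evidence is statistically significant.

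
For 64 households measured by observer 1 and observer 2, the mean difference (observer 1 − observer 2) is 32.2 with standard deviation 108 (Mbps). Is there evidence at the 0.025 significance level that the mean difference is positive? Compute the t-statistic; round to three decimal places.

2.385

H0: μ_d = 0; H1: μ_d > 0 (paired t-test on the differences, right-tailed).
t = d̄/(s_d/√n) = 32.2/(108/√64) = 2.385
df = n − 1 = 63
p-value = P(T ≥ 2.385) ≈ 0.010
Since p ≈ 0.010 < α = 0.025, reject H0; the data support H1.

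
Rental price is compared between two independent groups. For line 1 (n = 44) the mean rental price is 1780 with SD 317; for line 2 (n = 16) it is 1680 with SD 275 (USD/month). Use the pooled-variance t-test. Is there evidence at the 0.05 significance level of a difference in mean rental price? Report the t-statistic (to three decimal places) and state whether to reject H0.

t = 1.117; fail to reject H0

Let group 1 = line 1, group 2 = line 2. H0: μ_1 = μ_2; H1: μ_1 ≠ μ_2 (two-sample pooled-variance t-test, two-sided).
s_p² = [(44−1)·317² + (16−1)·275²]/(44+16−2) = 94058.7
t = (1780 − 1680)/√[94058.7·(1/44 + 1/16)] = 1.117
df = n₁ + n₂ − 2 = 58
Two-sided p-value ≈ 0.2686
Since p ≈ 0.2686 > α = 0.05, fail to reject H0; the evidence is not statistically significant.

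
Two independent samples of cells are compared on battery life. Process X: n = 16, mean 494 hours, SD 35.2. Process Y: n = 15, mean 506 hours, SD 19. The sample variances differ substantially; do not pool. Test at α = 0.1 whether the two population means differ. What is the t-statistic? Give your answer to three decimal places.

Let group 1 = process X, group 2 = process Y. H0: μ_1 = μ_2; H1: μ_1 ≠ μ_2 (Welch's two-sample t-test, two-sided).
t = (x̄_1 − x̄_2)/√(s_1²/n_1 + s_2²/n_2) = (494 − 506)/√(35.2²/16 + 19²/15) = -1.191
Welch–Satterthwaite df ≈ 23.36
Two-sided p-value ≈ 0.2456
Since p ≈ 0.2456 > α = 0.1, fail to reject H0; the evidence is not statistically significant.

-1.191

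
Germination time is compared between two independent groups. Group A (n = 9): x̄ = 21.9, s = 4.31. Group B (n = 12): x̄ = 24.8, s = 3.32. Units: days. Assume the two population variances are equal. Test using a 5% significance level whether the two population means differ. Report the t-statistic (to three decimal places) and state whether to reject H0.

t = -1.745; fail to reject H0

Let group 1 = group A, group 2 = group B. H0: μ_1 = μ_2; H1: μ_1 ≠ μ_2 (two-sample pooled-variance t-test, two-sided).
s_p² = [(9−1)·4.31² + (12−1)·3.32²]/(9+12−2) = 14.2029
t = (21.9 − 24.8)/√[14.2029·(1/9 + 1/12)] = -1.745
df = n₁ + n₂ − 2 = 19
Two-sided p-value ≈ 0.0971
Since p ≈ 0.0971 > α = 0.05, fail to reject H0; the data do not provide sufficient evidence against H0.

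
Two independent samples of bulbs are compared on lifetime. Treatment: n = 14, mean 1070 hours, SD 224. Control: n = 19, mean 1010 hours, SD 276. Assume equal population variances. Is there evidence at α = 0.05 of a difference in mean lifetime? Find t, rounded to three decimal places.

Let group 1 = treatment, group 2 = control. H0: μ_1 = μ_2; H1: μ_1 ≠ μ_2 (two-sample pooled-variance t-test, two-sided).
s_p² = [(14−1)·224² + (19−1)·276²]/(14+19−2) = 65272.8
t = (1070 − 1010)/√[65272.8·(1/14 + 1/19)] = 0.667
df = n₁ + n₂ − 2 = 31
Two-sided p-value ≈ 0.510
Since p ≈ 0.510 > α = 0.05, fail to reject H0; the evidence is not statistically significant.

0.667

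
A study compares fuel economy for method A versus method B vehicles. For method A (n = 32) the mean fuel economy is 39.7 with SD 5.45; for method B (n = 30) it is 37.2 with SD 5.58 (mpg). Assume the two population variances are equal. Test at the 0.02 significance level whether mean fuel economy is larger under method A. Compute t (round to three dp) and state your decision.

t = 1.784; fail to reject H0

Let group 1 = method A, group 2 = method B. H0: μ_1 = μ_2; H1: μ_1 > μ_2 (two-sample pooled-variance t-test, right-tailed).
s_p² = [(32−1)·5.45² + (30−1)·5.58²]/(32+30−2) = 30.3956
t = (39.7 − 37.2)/√[30.3956·(1/32 + 1/30)] = 1.784
df = n₁ + n₂ − 2 = 60
p-value = P(T ≥ 1.784) ≈ 0.0397
Since p ≈ 0.0397 > α = 0.02, fail to reject H0; the evidence is not statistically significant.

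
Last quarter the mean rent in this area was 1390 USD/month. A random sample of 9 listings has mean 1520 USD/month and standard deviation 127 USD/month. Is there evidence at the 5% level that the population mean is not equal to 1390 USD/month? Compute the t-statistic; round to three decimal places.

3.071

H0: μ = 1390; H1: μ ≠ 1390 (one-sample t-test, two-sided).
t = (x̄ − μ₀)/(s/√n) = (1520 − 1390)/(127/√9) = 3.071
df = n − 1 = 8
Two-sided p-value ≈ 0.0153
Since p ≈ 0.0153 < α = 0.05, reject H0; the data support H1.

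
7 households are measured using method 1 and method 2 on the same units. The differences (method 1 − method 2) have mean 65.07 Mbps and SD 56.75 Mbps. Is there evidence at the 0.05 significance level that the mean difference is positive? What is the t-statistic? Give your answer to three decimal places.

H0: μ_d = 0; H1: μ_d > 0 (paired t-test on the differences, right-tailed).
t = d̄/(s_d/√n) = 65.07/(56.75/√7) = 3.034
df = n − 1 = 6
p-value = P(T ≥ 3.034) ≈ 0.011
Since p ≈ 0.011 < α = 0.05, reject H0; the data support H1.

3.034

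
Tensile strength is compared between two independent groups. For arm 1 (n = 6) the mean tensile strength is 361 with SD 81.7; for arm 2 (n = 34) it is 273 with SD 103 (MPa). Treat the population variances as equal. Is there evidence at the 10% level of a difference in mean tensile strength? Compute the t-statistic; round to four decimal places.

Let group 1 = arm 1, group 2 = arm 2. H0: μ_1 = μ_2; H1: μ_1 ≠ μ_2 (two-sample pooled-variance t-test, two-sided).
s_p² = [(6−1)·81.7² + (34−1)·103²]/(6+34−2) = 10091.4
t = (361 − 273)/√[10091.4·(1/6 + 1/34)] = 1.9783
df = n₁ + n₂ − 2 = 38
Two-sided p-value ≈ 0.0552
Since p ≈ 0.0552 < α = 0.1, reject H0; the evidence is statistically significant.

1.9783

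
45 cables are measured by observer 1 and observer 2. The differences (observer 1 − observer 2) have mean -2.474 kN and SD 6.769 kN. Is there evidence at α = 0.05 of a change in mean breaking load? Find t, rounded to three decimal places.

H0: μ_d = 0; H1: μ_d ≠ 0 (paired t-test on the differences, two-sided).
t = d̄/(s_d/√n) = -2.474/(6.769/√45) = -2.452
df = n − 1 = 44
Two-sided p-value ≈ 0.0183
Since p ≈ 0.0183 < α = 0.05, reject H0; the data support H1.

-2.452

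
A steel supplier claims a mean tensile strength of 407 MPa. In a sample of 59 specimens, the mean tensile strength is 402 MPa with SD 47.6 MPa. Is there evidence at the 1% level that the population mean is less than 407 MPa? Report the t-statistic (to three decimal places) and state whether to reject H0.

H0: μ = 407; H1: μ < 407 (one-sample t-test, left-tailed).
t = (x̄ − μ₀)/(s/√n) = (402 − 407)/(47.6/√59) = -0.807
df = n − 1 = 58
p-value = P(T ≤ -0.807) ≈ 0.2115
Since p ≈ 0.2115 > α = 0.01, fail to reject H0; the evidence is not statistically significant.

t = -0.807; fail to reject H0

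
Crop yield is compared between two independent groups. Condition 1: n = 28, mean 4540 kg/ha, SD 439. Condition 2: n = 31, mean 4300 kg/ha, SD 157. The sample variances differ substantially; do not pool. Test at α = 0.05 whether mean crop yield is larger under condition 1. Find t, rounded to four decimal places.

2.7390

Let group 1 = condition 1, group 2 = condition 2. H0: μ_1 = μ_2; H1: μ_1 > μ_2 (Welch's two-sample t-test, right-tailed).
t = (x̄_1 − x̄_2)/√(s_1²/n_1 + s_2²/n_2) = (4540 − 4300)/√(439²/28 + 157²/31) = 2.7390
Welch–Satterthwaite df ≈ 33.20
p-value = P(T ≥ 2.7390) ≈ 0.005
Since p ≈ 0.005 < α = 0.05, reject H0; the evidence is statistically significant.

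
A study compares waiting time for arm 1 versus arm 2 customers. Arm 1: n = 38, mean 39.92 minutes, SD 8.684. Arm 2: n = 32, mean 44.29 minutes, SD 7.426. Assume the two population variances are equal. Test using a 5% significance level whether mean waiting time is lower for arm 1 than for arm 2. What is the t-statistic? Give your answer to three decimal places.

-2.239

Let group 1 = arm 1, group 2 = arm 2. H0: μ_1 = μ_2; H1: μ_1 < μ_2 (two-sample pooled-variance t-test, left-tailed).
s_p² = [(38−1)·8.684² + (32−1)·7.426²]/(38+32−2) = 66.1728
t = (39.92 − 44.29)/√[66.1728·(1/38 + 1/32)] = -2.239
df = n₁ + n₂ − 2 = 68
p-value = P(T ≤ -2.239) ≈ 0.0142
Since p ≈ 0.0142 < α = 0.05, reject H0; the data support H1.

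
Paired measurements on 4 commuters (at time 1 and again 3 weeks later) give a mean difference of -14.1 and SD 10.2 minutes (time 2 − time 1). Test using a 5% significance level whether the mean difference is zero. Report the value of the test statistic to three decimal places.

H0: μ_d = 0; H1: μ_d ≠ 0 (paired t-test on the differences, two-sided).
t = d̄/(s_d/√n) = -14.1/(10.2/√4) = -2.765
df = n − 1 = 3
Two-sided p-value ≈ 0.070
Since p ≈ 0.070 > α = 0.05, fail to reject H0; the data do not provide sufficient evidence against H0.

-2.765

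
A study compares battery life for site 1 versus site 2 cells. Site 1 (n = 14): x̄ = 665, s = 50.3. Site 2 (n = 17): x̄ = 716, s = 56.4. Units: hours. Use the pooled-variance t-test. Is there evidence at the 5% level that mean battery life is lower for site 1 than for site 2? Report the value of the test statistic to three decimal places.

Let group 1 = site 1, group 2 = site 2. H0: μ_1 = μ_2; H1: μ_1 < μ_2 (two-sample pooled-variance t-test, left-tailed).
s_p² = [(14−1)·50.3² + (17−1)·56.4²]/(14+17−2) = 2889.19
t = (665 − 716)/√[2889.19·(1/14 + 1/17)] = -2.629
df = n₁ + n₂ − 2 = 29
p-value = P(T ≤ -2.629) ≈ 0.0068
Since p ≈ 0.0068 < α = 0.05, reject H0; the evidence is statistically significant.

-2.629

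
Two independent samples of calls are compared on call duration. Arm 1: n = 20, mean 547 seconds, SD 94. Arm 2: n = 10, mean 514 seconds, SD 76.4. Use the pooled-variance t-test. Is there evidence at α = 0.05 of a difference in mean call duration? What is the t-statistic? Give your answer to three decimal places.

Let group 1 = arm 1, group 2 = arm 2. H0: μ_1 = μ_2; H1: μ_1 ≠ μ_2 (two-sample pooled-variance t-test, two-sided).
s_p² = [(20−1)·94² + (10−1)·76.4²]/(20+10−2) = 7872.02
t = (547 − 514)/√[7872.02·(1/20 + 1/10)] = 0.960
df = n₁ + n₂ − 2 = 28
Two-sided p-value ≈ 0.3451
Since p ≈ 0.3451 > α = 0.05, fail to reject H0; the evidence is not statistically significant.

0.960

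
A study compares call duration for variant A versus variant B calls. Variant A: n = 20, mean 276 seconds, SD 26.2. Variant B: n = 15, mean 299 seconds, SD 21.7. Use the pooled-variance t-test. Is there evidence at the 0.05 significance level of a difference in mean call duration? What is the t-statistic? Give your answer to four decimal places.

Let group 1 = variant A, group 2 = variant B. H0: μ_1 = μ_2; H1: μ_1 ≠ μ_2 (two-sample pooled-variance t-test, two-sided).
s_p² = [(20−1)·26.2² + (15−1)·21.7²]/(20+15−2) = 594.995
t = (276 − 299)/√[594.995·(1/20 + 1/15)] = -2.7606
df = n₁ + n₂ − 2 = 33
Two-sided p-value ≈ 0.0093
Since p ≈ 0.0093 < α = 0.05, reject H0; the data support H1.

-2.7606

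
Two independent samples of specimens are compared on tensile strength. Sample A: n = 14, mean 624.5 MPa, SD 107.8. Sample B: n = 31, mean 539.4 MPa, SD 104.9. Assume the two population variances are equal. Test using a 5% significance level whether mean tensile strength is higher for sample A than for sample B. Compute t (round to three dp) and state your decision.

t = 2.498; reject H0

Let group 1 = sample A, group 2 = sample B. H0: μ_1 = μ_2; H1: μ_1 > μ_2 (two-sample pooled-variance t-test, right-tailed).
s_p² = [(14−1)·107.8² + (31−1)·104.9²]/(14+31−2) = 11190.5
t = (624.5 − 539.4)/√[11190.5·(1/14 + 1/31)] = 2.498
df = n₁ + n₂ − 2 = 43
p-value = P(T ≥ 2.498) ≈ 0.0082
Since p ≈ 0.0082 < α = 0.05, reject H0; the evidence is statistically significant.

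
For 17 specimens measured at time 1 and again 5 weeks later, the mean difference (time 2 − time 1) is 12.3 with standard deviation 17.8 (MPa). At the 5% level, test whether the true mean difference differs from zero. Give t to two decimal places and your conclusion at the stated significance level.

t = 2.85; reject H0

H0: μ_d = 0; H1: μ_d ≠ 0 (paired t-test on the differences, two-sided).
t = d̄/(s_d/√n) = 12.3/(17.8/√17) = 2.85
df = n − 1 = 16
Two-sided p-value ≈ 0.012
Since p ≈ 0.012 < α = 0.05, reject H0; the evidence is statistically significant.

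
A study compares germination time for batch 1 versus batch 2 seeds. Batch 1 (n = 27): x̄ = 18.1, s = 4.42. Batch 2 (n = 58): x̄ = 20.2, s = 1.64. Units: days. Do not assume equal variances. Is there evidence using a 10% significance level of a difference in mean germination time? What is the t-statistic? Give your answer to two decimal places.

Let group 1 = batch 1, group 2 = batch 2. H0: μ_1 = μ_2; H1: μ_1 ≠ μ_2 (Welch's two-sample t-test, two-sided).
t = (x̄_1 − x̄_2)/√(s_1²/n_1 + s_2²/n_2) = (18.1 − 20.2)/√(4.42²/27 + 1.64²/58) = -2.39
Welch–Satterthwaite df ≈ 29.38
Two-sided p-value ≈ 0.023
Since p ≈ 0.023 < α = 0.1, reject H0; the data support H1.

-2.39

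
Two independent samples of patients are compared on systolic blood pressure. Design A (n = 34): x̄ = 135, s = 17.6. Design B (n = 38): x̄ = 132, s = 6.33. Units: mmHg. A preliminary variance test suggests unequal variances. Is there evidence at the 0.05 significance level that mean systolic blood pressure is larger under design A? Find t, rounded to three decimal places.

0.941

Let group 1 = design A, group 2 = design B. H0: μ_1 = μ_2; H1: μ_1 > μ_2 (Welch's two-sample t-test, right-tailed).
t = (x̄_1 − x̄_2)/√(s_1²/n_1 + s_2²/n_2) = (135 − 132)/√(17.6²/34 + 6.33²/38) = 0.941
Welch–Satterthwaite df ≈ 40.60
p-value = P(T ≥ 0.941) ≈ 0.1761
Since p ≈ 0.1761 > α = 0.05, fail to reject H0; the data do not provide sufficient evidence against H0.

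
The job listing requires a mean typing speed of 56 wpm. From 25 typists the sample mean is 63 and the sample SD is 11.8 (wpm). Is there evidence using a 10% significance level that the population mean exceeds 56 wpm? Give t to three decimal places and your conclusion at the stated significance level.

t = 2.966; reject H0

H0: μ = 56; H1: μ > 56 (one-sample t-test, right-tailed).
t = (x̄ − μ₀)/(s/√n) = (63 − 56)/(11.8/√25) = 2.966
df = n − 1 = 24
p-value = P(T ≥ 2.966) ≈ 0.003
Since p ≈ 0.003 < α = 0.1, reject H0; the data support H1.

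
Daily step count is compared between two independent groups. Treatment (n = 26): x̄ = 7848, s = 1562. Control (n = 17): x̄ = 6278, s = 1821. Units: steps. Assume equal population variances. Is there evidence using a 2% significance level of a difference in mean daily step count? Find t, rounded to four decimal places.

3.0180

Let group 1 = treatment, group 2 = control. H0: μ_1 = μ_2; H1: μ_1 ≠ μ_2 (two-sample pooled-variance t-test, two-sided).
s_p² = [(26−1)·1562² + (17−1)·1821²]/(26+17−2) = 2781770
t = (7848 − 6278)/√[2781770·(1/26 + 1/17)] = 3.0180
df = n₁ + n₂ − 2 = 41
Two-sided p-value ≈ 0.004
Since p ≈ 0.004 < α = 0.02, reject H0; the evidence is statistically significant.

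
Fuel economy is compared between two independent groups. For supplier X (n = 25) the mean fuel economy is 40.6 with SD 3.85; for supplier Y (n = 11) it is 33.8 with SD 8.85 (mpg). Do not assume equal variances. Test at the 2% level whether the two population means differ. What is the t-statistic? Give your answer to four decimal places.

2.4485

Let group 1 = supplier X, group 2 = supplier Y. H0: μ_1 = μ_2; H1: μ_1 ≠ μ_2 (Welch's two-sample t-test, two-sided).
t = (x̄_1 − x̄_2)/√(s_1²/n_1 + s_2²/n_2) = (40.6 − 33.8)/√(3.85²/25 + 8.85²/11) = 2.4485
Welch–Satterthwaite df ≈ 11.70
Two-sided p-value ≈ 0.0311
Since p ≈ 0.0311 > α = 0.02, fail to reject H0; the evidence is not statistically significant.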